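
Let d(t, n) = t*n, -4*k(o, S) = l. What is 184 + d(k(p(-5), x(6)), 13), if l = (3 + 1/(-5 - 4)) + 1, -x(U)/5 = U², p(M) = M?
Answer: 6169/36 ≈ 171.36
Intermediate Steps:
x(U) = -5*U²
l = 35/9 (l = (3 + 1/(-9)) + 1 = (3 - ⅑) + 1 = 26/9 + 1 = 35/9 ≈ 3.8889)
k(o, S) = -35/36 (k(o, S) = -¼*35/9 = -35/36)
d(t, n) = n*t
184 + d(k(p(-5), x(6)), 13) = 184 + 13*(-35/36) = 184 - 455/36 = 6169/36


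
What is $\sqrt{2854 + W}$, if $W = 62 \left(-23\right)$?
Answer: $2 \sqrt{357} \approx 37.789$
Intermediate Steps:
$W = -1426$
$\sqrt{2854 + W} = \sqrt{2854 - 1426} = \sqrt{1428} = 2 \sqrt{357}$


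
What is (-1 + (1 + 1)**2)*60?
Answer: 180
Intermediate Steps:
(-1 + (1 + 1)**2)*60 = (-1 + 2**2)*60 = (-1 + 4)*60 = 3*60 = 180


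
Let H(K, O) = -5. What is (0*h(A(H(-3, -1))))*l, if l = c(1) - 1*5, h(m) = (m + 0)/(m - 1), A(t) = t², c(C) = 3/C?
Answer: 0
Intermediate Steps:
h(m) = m/(-1 + m)
l = -2 (l = 3/1 - 1*5 = 3*1 - 5 = 3 - 5 = -2)
(0*h(A(H(-3, -1))))*l = (0*((-5)²/(-1 + (-5)²)))*(-2) = (0*(25/(-1 + 25)))*(-2) = (0*(25/24))*(-2) = 0*(-2) = 0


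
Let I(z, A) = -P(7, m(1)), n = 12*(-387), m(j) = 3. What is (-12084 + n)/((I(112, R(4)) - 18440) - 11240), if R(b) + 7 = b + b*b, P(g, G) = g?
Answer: 16728/29687 ≈ 0.56348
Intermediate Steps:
n = -4644
R(b) = -7 + b + b² (R(b) = -7 + (b + b*b) = -7 + (b + b²) = -7 + b + b²)
I(z, A) = -7 (I(z, A) = -1*7 = -7)
(-12084 + n)/((I(112, R(4)) - 18440) - 11240) = (-12084 - 4644)/((-7 - 18440) - 11240) = -16728/(-18447 - 11240) = -16728/(-29687) = -16728*(-1/29687) = 16728/29687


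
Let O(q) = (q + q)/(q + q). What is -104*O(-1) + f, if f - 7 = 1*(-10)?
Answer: -107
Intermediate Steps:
O(q) = 1 (O(q) = (2*q)/((2*q)) = (2*q)*(1/(2*q)) = 1)
f = -3 (f = 7 + 1*(-10) = 7 - 10 = -3)
-104*O(-1) + f = -104*1 - 3 = -104 - 3 = -107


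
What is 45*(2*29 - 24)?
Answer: 1530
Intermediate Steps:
45*(2*29 - 24) = 45*(58 - 24) = 45*34 = 1530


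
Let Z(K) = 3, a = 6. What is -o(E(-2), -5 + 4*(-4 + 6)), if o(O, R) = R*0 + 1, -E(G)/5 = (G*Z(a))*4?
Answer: -1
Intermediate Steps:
E(G) = -60*G (E(G) = -5*G*3*4 = -5*3*G*4 = -60*G)
o(O, R) = 1 (o(O, R) = 0 + 1 = 1)
-o(E(-2), -5 + 4*(-4 + 6)) = -1*1 = -1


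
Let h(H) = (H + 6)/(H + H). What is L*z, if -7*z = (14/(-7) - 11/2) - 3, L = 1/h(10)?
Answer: 15/8 ≈ 1.8750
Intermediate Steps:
h(H) = (6 + H)/(2*H) (h(H) = (6 + H)/((2*H)) = (6 + H)*(1/(2*H)) = (6 + H)/(2*H))
L = 5/4 (L = 1/((½)*(6 + 10)/10) = 1/((½)*(⅒)*16) = 1/(⅘) = 5/4 ≈ 1.2500)
z = 3/2 (z = -((14/(-7) - 11/2) - 3)/7 = -((14*(-⅐) - 11*½) - 3)/7 = -((-2 - 11/2) - 3)/7 = -(-15/2 - 3)/7 = -⅐*(-21/2) = 3/2 ≈ 1.5000)
L*z = (5/4)*(3/2) = 15/8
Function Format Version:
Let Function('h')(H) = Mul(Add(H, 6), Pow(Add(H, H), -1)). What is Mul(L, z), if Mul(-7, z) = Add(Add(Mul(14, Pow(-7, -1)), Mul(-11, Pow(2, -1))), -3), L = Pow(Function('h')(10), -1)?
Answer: Rational(15, 8) ≈ 1.8750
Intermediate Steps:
Function('h')(H) = Mul(Rational(1, 2), Pow(H, -1), Add(6, H)) (Function('h')(H) = Mul(Add(6, H), Pow(Mul(2, H), -1)) = Mul(Add(6, H), Mul(Rational(1, 2), Pow(H, -1))) = Mul(Rational(1, 2), Pow(H, -1), Add(6, H)))
L = Rational(5, 4) (L = Pow(Mul(Rational(1, 2), Pow(10, -1), Add(6, 10)), -1) = Pow(Mul(Rational(1, 2), Rational(1, 10), 16), -1) = Pow(Rational(4, 5), -1) = Rational(5, 4) ≈ 1.2500)
z = Rational(3, 2) (z = Mul(Rational(-1, 7), Add(Add(Mul(14, Pow(-7, -1)), Mul(-11, Pow(2, -1))), -3)) = Mul(Rational(-1, 7), Add(Add(Mul(14, Rational(-1, 7)), Mul(-11, Rational(1, 2))), -3)) = Mul(Rational(-1, 7), Add(Add(-2, Rational(-11, 2)), -3)) = Mul(Rational(-1, 7), Add(Rational(-15, 2), -3)) = Mul(Rational(-1, 7), Rational(-21, 2)) = Rational(3, 2) ≈ 1.5000)
Mul(L, z) = Mul(Rational(5, 4), Rational(3, 2)) = Rational(15, 8)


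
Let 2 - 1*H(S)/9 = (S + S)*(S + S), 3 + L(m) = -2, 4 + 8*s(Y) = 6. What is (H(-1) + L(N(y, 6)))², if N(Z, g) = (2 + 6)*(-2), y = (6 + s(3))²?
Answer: 529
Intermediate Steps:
s(Y) = ¼ (s(Y) = -½ + (⅛)*6 = -½ + ¾ = ¼)
y = 625/16 (y = (6 + ¼)² = (25/4)² = 625/16 ≈ 39.063)
N(Z, g) = -16 (N(Z, g) = 8*(-2) = -16)
L(m) = -5 (L(m) = -3 - 2 = -5)
H(S) = 18 - 36*S² (H(S) = 18 - 9*(S + S)*(S + S) = 18 - 9*2*S*2*S = 18 - 36*S²)
(H(-1) + L(N(y, 6)))² = ((18 - 36*(-1)²) - 5)² = ((18 - 36*1) - 5)² = ((18 - 36) - 5)² = (-18 - 5)² = (-23)² = 529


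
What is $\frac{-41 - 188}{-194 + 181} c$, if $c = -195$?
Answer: $-3435$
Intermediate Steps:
$\frac{-41 - 188}{-194 + 181} c = \frac{-41 - 188}{-194 + 181} \left(-195\right) = - \frac{229}{-13} \left(-195\right) = \left(-229\right) \left(- \frac{1}{13}\right) \left(-195\right) = \frac{229}{13} \left(-195\right) = -3435$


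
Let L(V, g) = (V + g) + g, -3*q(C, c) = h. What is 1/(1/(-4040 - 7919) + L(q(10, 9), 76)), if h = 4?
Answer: 35877/5405465 ≈ 0.0066372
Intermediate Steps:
q(C, c) = -4/3 (q(C, c) = -1/3*4 = -4/3)
L(V, g) = V + 2*g
1/(1/(-4040 - 7919) + L(q(10, 9), 76)) = 1/(1/(-4040 - 7919) + (-4/3 + 2*76)) = 1/(1/(-11959) + (-4/3 + 152)) = 1/(-1/11959 + 452/3) = 1/(5405465/35877) = 35877/5405465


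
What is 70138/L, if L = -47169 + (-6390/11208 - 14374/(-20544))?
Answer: -336453669312/226270203647 ≈ -1.4870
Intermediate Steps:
L = -226270203647/4797024 (L = -47169 + (-6390*1/11208 - 14374*(-1/20544)) = -47169 + (-1065/1868 + 7187/10272) = -47169 + 621409/4797024 = -226270203647/4797024 ≈ -47169.)
70138/L = 70138/(-226270203647/4797024) = 70138*(-4797024/226270203647) = -336453669312/226270203647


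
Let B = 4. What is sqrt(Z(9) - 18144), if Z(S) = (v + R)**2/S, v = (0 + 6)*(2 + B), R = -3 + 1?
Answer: 22*I*sqrt(335)/3 ≈ 134.22*I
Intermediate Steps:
R = -2
v = 36 (v = (0 + 6)*(2 + 4) = 6*6 = 36)
Z(S) = 1156/S (Z(S) = (36 - 2)**2/S = 34**2/S = 1156/S)
sqrt(Z(9) - 18144) = sqrt(1156/9 - 18144) = sqrt(-162140/9) = 22*I*sqrt(335)/3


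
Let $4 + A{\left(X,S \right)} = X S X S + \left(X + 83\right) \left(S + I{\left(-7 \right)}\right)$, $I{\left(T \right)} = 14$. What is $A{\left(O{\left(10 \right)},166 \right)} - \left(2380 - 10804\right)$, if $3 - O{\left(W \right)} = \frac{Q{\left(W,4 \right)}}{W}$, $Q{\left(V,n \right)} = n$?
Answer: $\frac{5252664}{25} \approx 2.1011 \cdot 10^{5}$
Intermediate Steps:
$O{\left(W \right)} = 3 - \frac{4}{W}$
$A{\left(X,S \right)} = -4 + S^{2} X^{2} + \left(14 + S\right) \left(83 + X\right)$ ($A{\left(X,S \right)} = -4 + \left(X S X S + \left(X + 83\right) \left(S + 14\right)\right) = -4 + \left(S X X S + \left(83 + X\right) \left(14 + S\right)\right) = -4 + \left(S X^{2} S + \left(14 + S\right) \left(83 + X\right)\right) = -4 + \left(S^{2} X^{2} + \left(14 + S\right) \left(83 + X\right)\right) = -4 + S^{2} X^{2} + \left(14 + S\right) \left(83 + X\right)$)
$A{\left(O{\left(10 \right)},166 \right)} - \left(2380 - 10804\right) = \left(1158 + 14 \left(3 - \frac{4}{10}\right) + 83 \cdot 166 + 166 \left(3 - \frac{4}{10}\right) + 166^{2} \left(3 - \frac{4}{10}\right)^{2}\right) - \left(2380 - 10804\right) = \left(1158 + 14 \left(3 - \frac{2}{5}\right) + 13778 + 166 \left(3 - \frac{2}{5}\right) + 27556 \left(3 - \frac{2}{5}\right)^{2}\right) - -8424 = \left(1158 + 14 \left(3 - \frac{2}{5}\right) + 13778 + 166 \left(3 - \frac{2}{5}\right) + 27556 \left(3 - \frac{2}{5}\right)^{2}\right) + 8424 = \left(1158 + 14 \cdot \frac{13}{5} + 13778 + 166 \cdot \frac{13}{5} + 27556 \left(\frac{13}{5}\right)^{2}\right) + 8424 = \left(1158 + \frac{182}{5} + 13778 + \frac{2158}{5} + 27556 \cdot \frac{169}{25}\right) + 8424 = \left(1158 + \frac{182}{5} + 13778 + \frac{2158}{5} + \frac{4656964}{25}\right) + 8424 = \frac{5042064}{25} + 8424 = \frac{5252664}{25}$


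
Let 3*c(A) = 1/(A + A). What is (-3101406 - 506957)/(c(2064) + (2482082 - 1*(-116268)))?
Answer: -44685967392/32177966401 ≈ -1.3887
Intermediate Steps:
c(A) = 1/(6*A) (c(A) = 1/(3*(A + A)) = 1/(3*((2*A))) = (1/(2*A))/3 = 1/(6*A))
(-3101406 - 506957)/(c(2064) + (2482082 - 1*(-116268))) = (-3101406 - 506957)/((⅙)/2064 + (2482082 - 1*(-116268))) = -3608363/((⅙)*(1/2064) + (2482082 + 116268)) = -3608363/(1/12384 + 2598350) = -3608363/32177966401/12384 = -3608363*12384/32177966401 = -44685967392/32177966401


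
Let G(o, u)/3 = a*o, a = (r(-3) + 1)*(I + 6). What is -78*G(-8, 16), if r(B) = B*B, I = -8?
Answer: -37440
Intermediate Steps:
r(B) = B**2
a = -20 (a = ((-3)**2 + 1)*(-8 + 6) = (9 + 1)*(-2) = 10*(-2) = -20)
G(o, u) = -60*o (G(o, u) = 3*(-20*o) = -60*o)
-78*G(-8, 16) = -(-4680)*(-8) = -78*480 = -37440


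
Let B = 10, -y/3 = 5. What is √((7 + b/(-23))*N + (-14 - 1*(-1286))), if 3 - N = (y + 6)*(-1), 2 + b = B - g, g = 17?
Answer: 2*√162357/23 ≈ 35.038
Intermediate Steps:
y = -15 (y = -3*5 = -15)
b = -9 (b = -2 + (10 - 1*17) = -2 + (10 - 17) = -2 - 7 = -9)
N = -6 (N = 3 - (-15 + 6)*(-1) = 3 - (-9)*(-1) = 3 - 1*9 = 3 - 9 = -6)
√((7 + b/(-23))*N + (-14 - 1*(-1286))) = √((7 - 9/(-23))*(-6) + (-14 - 1*(-1286))) = √((7 - 9*(-1/23))*(-6) + (-14 + 1286)) = √((7 + 9/23)*(-6) + 1272) = √((170/23)*(-6) + 1272) = √(-1020/23 + 1272) = √(28236/23) = 2*√162357/23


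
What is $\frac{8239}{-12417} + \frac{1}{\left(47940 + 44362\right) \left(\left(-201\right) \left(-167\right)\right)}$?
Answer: $- \frac{2836322650501}{4274622935842} \approx -0.66353$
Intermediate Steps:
$\frac{8239}{-12417} + \frac{1}{\left(47940 + 44362\right) \left(\left(-201\right) \left(-167\right)\right)} = 8239 \left(- \frac{1}{12417}\right) + \frac{1}{92302 \cdot 33567} = - \frac{8239}{12417} + \frac{1}{92302} \cdot \frac{1}{33567} = - \frac{8239}{12417} + \frac{1}{3098301234} = - \frac{2836322650501}{4274622935842}$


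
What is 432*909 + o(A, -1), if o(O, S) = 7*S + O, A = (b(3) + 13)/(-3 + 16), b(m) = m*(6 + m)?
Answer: 5104893/13 ≈ 3.9268e+5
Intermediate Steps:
A = 40/13 (A = (3*(6 + 3) + 13)/(-3 + 16) = (3*9 + 13)/13 = (27 + 13)*(1/13) = 40*(1/13) = 40/13 ≈ 3.0769)
o(O, S) = O + 7*S
432*909 + o(A, -1) = 432*909 + (40/13 + 7*(-1)) = 392688 + (40/13 - 7) = 392688 - 51/13 = 5104893/13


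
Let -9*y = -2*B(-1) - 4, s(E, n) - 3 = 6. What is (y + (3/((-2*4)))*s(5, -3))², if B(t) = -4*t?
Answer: 2401/576 ≈ 4.1684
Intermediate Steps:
s(E, n) = 9 (s(E, n) = 3 + 6 = 9)
y = 4/3 (y = -(-(-8)*(-1) - 4)/9 = -(-2*4 - 4)/9 = -(-8 - 4)/9 = -⅑*(-12) = 4/3 ≈ 1.3333)
(y + (3/((-2*4)))*s(5, -3))² = (4/3 + (3/((-2*4)))*9)² = (4/3 + (3/(-8))*9)² = (4/3 + (3*(-⅛))*9)² = (4/3 - 3/8*9)² = (4/3 - 27/8)² = (-49/24)² = 2401/576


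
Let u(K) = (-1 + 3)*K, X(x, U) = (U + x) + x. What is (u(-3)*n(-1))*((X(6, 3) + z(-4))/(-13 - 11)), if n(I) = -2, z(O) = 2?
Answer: -17/2 ≈ -8.5000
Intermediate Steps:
X(x, U) = U + 2*x
u(K) = 2*K
(u(-3)*n(-1))*((X(6, 3) + z(-4))/(-13 - 11)) = ((2*(-3))*(-2))*(((3 + 2*6) + 2)/(-13 - 11)) = (-6*(-2))*(((3 + 12) + 2)/(-24)) = 12*((15 + 2)*(-1/24)) = 12*(17*(-1/24)) = 12*(-17/24) = -17/2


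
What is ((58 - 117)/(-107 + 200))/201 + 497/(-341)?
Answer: -300340/205623 ≈ -1.4606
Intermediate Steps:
((58 - 117)/(-107 + 200))/201 + 497/(-341) = -59/93*(1/201) + 497*(-1/341) = -59*1/93*(1/201) - 497/341 = -59/93*1/201 - 497/341 = -59/18693 - 497/341 = -300340/205623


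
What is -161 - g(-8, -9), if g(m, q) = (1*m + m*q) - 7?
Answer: -218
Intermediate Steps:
g(m, q) = -7 + m + m*q (g(m, q) = (m + m*q) - 7 = -7 + m + m*q)
-161 - g(-8, -9) = -161 - (-7 - 8 - 8*(-9)) = -161 - (-7 - 8 + 72) = -161 - 57 = -218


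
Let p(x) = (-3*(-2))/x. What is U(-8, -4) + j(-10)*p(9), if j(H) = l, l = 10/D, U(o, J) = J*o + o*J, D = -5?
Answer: 188/3 ≈ 62.667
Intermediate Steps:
U(o, J) = 2*J*o (U(o, J) = J*o + J*o = 2*J*o)
p(x) = 6/x
l = -2 (l = 10/(-5) = 10*(-⅕) = -2)
j(H) = -2
U(-8, -4) + j(-10)*p(9) = 2*(-4)*(-8) - 12/9 = 64 - 12/9 = 64 - 2*⅔ = 64 - 4/3 = 188/3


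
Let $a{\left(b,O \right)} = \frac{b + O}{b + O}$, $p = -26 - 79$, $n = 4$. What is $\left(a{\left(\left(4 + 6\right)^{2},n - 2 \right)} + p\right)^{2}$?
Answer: $10816$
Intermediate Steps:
$p = -105$ ($p = -26 - 79 = -105$)
$a{\left(b,O \right)} = 1$ ($a{\left(b,O \right)} = \frac{O + b}{O + b} = 1$)
$\left(a{\left(\left(4 + 6\right)^{2},n - 2 \right)} + p\right)^{2} = \left(1 - 105\right)^{2} = \left(-104\right)^{2} = 10816$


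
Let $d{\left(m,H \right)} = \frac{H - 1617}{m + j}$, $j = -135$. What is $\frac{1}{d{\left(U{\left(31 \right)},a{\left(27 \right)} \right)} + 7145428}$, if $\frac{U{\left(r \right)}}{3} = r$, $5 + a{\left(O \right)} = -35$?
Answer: $\frac{42}{300109633} \approx 1.3995 \cdot 10^{-7}$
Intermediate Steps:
$a{\left(O \right)} = -40$ ($a{\left(O \right)} = -5 - 35 = -40$)
$U{\left(r \right)} = 3 r$
$d{\left(m,H \right)} = \frac{-1617 + H}{-135 + m}$ ($d{\left(m,H \right)} = \frac{H - 1617}{m - 135} = \frac{-1617 + H}{-135 + m}$)
$\frac{1}{d{\left(U{\left(31 \right)},a{\left(27 \right)} \right)} + 7145428} = \frac{1}{\frac{-1617 - 40}{-135 + 3 \cdot 31} + 7145428} = \frac{1}{\frac{1}{-135 + 93} \left(-1657\right) + 7145428} = \frac{1}{\frac{1}{-42} \left(-1657\right) + 7145428} = \frac{1}{\left(- \frac{1}{42}\right) \left(-1657\right) + 7145428} = \frac{1}{\frac{1657}{42} + 7145428} = \frac{1}{\frac{300109633}{42}} = \frac{42}{300109633}$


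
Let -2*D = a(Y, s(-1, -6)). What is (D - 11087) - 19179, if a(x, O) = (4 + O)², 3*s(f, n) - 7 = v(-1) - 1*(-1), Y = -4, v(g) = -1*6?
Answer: -272492/9 ≈ -30277.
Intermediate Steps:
v(g) = -6
s(f, n) = ⅔ (s(f, n) = 7/3 + (-6 - 1*(-1))/3 = 7/3 + (-6 + 1)/3 = 7/3 + (⅓)*(-5) = 7/3 - 5/3 = ⅔)
D = -98/9 (D = -(4 + ⅔)²/2 = -(14/3)²/2 = -½*196/9 = -98/9 ≈ -10.889)
(D - 11087) - 19179 = (-98/9 - 11087) - 19179 = -99881/9 - 19179 = -272492/9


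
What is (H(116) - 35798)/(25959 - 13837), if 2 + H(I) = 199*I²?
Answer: 1320972/6061 ≈ 217.95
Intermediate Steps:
H(I) = -2 + 199*I²
(H(116) - 35798)/(25959 - 13837) = ((-2 + 199*116²) - 35798)/(25959 - 13837) = ((-2 + 199*13456) - 35798)/12122 = ((-2 + 2677744) - 35798)*(1/12122) = (2677742 - 35798)*(1/12122) = 2641944*(1/12122) = 1320972/6061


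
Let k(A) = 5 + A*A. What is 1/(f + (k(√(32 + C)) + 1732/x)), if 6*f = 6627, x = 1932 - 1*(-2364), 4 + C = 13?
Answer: 537/618035 ≈ 0.00086888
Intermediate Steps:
C = 9 (C = -4 + 13 = 9)
x = 4296 (x = 1932 + 2364 = 4296)
f = 2209/2 (f = (⅙)*6627 = 2209/2 ≈ 1104.5)
k(A) = 5 + A²
1/(f + (k(√(32 + C)) + 1732/x)) = 1/(2209/2 + ((5 + (√(32 + 9))²) + 1732/4296)) = 1/(2209/2 + ((5 + (√41)²) + 1732*(1/4296))) = 1/(2209/2 + ((5 + 41) + 433/1074)) = 1/(2209/2 + (46 + 433/1074)) = 1/(2209/2 + 49837/1074) = 1/(618035/537) = 537/618035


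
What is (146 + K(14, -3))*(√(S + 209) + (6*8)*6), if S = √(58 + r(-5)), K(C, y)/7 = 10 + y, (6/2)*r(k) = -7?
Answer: 56160 + 65*√(1881 + 3*√501) ≈ 59029.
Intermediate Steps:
r(k) = -7/3 (r(k) = (⅓)*(-7) = -7/3)
K(C, y) = 70 + 7*y (K(C, y) = 7*(10 + y) = 70 + 7*y)
S = √501/3 (S = √(58 - 7/3) = √(167/3) = √501/3 ≈ 7.4610)
(146 + K(14, -3))*(√(S + 209) + (6*8)*6) = (146 + (70 + 7*(-3)))*(√(√501/3 + 209) + (6*8)*6) = (146 + (70 - 21))*(√(209 + √501/3) + 48*6) = (146 + 49)*(√(209 + √501/3) + 288) = 195*(288 + √(209 + √501/3)) = 56160 + 195*√(209 + √501/3)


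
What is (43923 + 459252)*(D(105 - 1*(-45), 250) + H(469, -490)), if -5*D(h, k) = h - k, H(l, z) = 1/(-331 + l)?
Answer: 463088725/46 ≈ 1.0067e+7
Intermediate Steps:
D(h, k) = -h/5 + k/5 (D(h, k) = -(h - k)/5 = -h/5 + k/5)
(43923 + 459252)*(D(105 - 1*(-45), 250) + H(469, -490)) = (43923 + 459252)*((-(105 - 1*(-45))/5 + (⅕)*250) + 1/(-331 + 469)) = 503175*((-(105 + 45)/5 + 50) + 1/138) = 503175*((-⅕*150 + 50) + 1/138) = 503175*((-30 + 50) + 1/138) = 503175*(20 + 1/138) = 503175*(2761/138) = 463088725/46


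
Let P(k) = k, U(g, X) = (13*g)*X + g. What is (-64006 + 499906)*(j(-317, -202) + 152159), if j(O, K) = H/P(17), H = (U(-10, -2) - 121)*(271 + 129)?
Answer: 1150036277700/17 ≈ 6.7649e+10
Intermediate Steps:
U(g, X) = g + 13*X*g (U(g, X) = 13*X*g + g = g + 13*X*g)
H = 51600 (H = (-10*(1 + 13*(-2)) - 121)*(271 + 129) = (-10*(1 - 26) - 121)*400 = (-10*(-25) - 121)*400 = (250 - 121)*400 = 129*400 = 51600)
j(O, K) = 51600/17
(-64006 + 499906)*(j(-317, -202) + 152159) = (-64006 + 499906)*(51600/17 + 152159) = 435900*(2638303/17) = 1150036277700/17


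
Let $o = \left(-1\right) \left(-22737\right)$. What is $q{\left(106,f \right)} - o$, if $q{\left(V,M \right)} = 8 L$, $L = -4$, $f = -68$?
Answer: $-22769$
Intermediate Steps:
$o = 22737$
$q{\left(V,M \right)} = -32$ ($q{\left(V,M \right)} = 8 \left(-4\right) = -32$)
$q{\left(106,f \right)} - o = -32 - 22737 = -22769$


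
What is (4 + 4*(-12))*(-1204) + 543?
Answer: 53519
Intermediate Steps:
(4 + 4*(-12))*(-1204) + 543 = (4 - 48)*(-1204) + 543 = -44*(-1204) + 543 = 52976 + 543 = 53519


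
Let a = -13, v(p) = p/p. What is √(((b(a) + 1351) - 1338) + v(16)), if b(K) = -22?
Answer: 2*I*√2 ≈ 2.8284*I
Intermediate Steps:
v(p) = 1
√(((b(a) + 1351) - 1338) + v(16)) = √(((-22 + 1351) - 1338) + 1) = √((1329 - 1338) + 1) = √(-9 + 1) = √(-8) = 2*I*√2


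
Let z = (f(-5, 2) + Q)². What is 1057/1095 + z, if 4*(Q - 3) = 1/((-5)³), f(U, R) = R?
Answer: 1420505219/54750000 ≈ 25.945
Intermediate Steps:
Q = 1499/500 (Q = 3 + 1/(4*((-5)³)) = 3 + (¼)/(-125) = 3 + (¼)*(-1/125) = 3 - 1/500 = 1499/500 ≈ 2.9980)
z = 6245001/250000 (z = (2 + 1499/500)² = (2499/500)² = 6245001/250000 ≈ 24.980)
1057/1095 + z = 1057/1095 + 6245001/250000 = 1420505219/54750000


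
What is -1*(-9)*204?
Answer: 1836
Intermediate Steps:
-1*(-9)*204 = 9*204 = 1836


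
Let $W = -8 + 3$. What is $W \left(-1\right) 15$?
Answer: $75$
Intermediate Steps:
$W = -5$
$W \left(-1\right) 15 = \left(-5\right) \left(-1\right) 15 = 5 \cdot 15 = 75$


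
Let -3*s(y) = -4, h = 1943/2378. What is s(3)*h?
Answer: 134/123 ≈ 1.0894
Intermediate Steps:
h = 67/82 (h = 1943*(1/2378) = 67/82 ≈ 0.81707)
s(y) = 4/3 (s(y) = -1/3*(-4) = 4/3)
s(3)*h = (4/3)*(67/82) = 134/123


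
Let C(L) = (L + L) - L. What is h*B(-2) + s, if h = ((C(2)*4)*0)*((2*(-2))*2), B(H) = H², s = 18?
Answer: 18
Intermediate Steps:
C(L) = L (C(L) = 2*L - L = L)
h = 0 (h = ((2*4)*0)*((2*(-2))*2) = (8*0)*(-4*2) = 0*(-8) = 0)
h*B(-2) + s = 0*(-2)² + 18 = 0*4 + 18 = 0 + 18 = 18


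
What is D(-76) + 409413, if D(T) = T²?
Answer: 415189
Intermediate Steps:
D(-76) + 409413 = (-76)² + 409413 = 5776 + 409413 = 415189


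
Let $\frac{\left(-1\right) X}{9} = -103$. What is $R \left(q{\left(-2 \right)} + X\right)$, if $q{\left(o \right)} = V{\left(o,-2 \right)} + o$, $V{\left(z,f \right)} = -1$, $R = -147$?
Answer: $-135828$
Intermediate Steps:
$X = 927$ ($X = \left(-9\right) \left(-103\right) = 927$)
$q{\left(o \right)} = -1 + o$
$R \left(q{\left(-2 \right)} + X\right) = - 147 \left(\left(-1 - 2\right) + 927\right) = - 147 \left(-3 + 927\right) = \left(-147\right) 924 = -135828$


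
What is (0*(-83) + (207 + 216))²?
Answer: 178929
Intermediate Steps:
(0*(-83) + (207 + 216))² = (0 + 423)² = 423² = 178929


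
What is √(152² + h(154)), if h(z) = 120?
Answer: 2*√5806 ≈ 152.39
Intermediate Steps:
√(152² + h(154)) = √(152² + 120) = √(23104 + 120) = √23224 = 2*√5806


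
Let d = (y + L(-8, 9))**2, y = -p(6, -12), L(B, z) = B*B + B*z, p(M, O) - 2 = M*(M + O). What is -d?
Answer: -676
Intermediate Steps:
p(M, O) = 2 + M*(M + O)
L(B, z) = B**2 + B*z
y = 34 (y = -(2 + 6**2 + 6*(-12)) = -(2 + 36 - 72) = -1*(-34) = 34)
d = 676 (d = (34 - 8*(-8 + 9))**2 = (34 - 8*1)**2 = (34 - 8)**2 = 26**2 = 676)
-d = -1*676 = -676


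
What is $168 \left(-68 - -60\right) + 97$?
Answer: $-1247$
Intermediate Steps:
$168 \left(-68 - -60\right) + 97 = 168 \left(-68 + 60\right) + 97 = 168 \left(-8\right) + 97 = -1344 + 97 = -1247$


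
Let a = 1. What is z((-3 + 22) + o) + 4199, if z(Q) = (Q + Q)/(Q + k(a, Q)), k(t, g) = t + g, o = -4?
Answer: 130199/31 ≈ 4200.0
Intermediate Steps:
k(t, g) = g + t
z(Q) = 2*Q/(1 + 2*Q) (z(Q) = (Q + Q)/(Q + (Q + 1)) = (2*Q)/(Q + (1 + Q)) = (2*Q)/(1 + 2*Q) = 2*Q/(1 + 2*Q))
z((-3 + 22) + o) + 4199 = 2*((-3 + 22) - 4)/(1 + 2*((-3 + 22) - 4)) + 4199 = 2*(19 - 4)/(1 + 2*(19 - 4)) + 4199 = 2*15/(1 + 2*15) + 4199 = 2*15/(1 + 30) + 4199 = 2*15/31 + 4199 = 2*15*(1/31) + 4199 = 30/31 + 4199 = 130199/31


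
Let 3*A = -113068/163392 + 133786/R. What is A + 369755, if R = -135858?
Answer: 14869293261539/40213968 ≈ 3.6975e+5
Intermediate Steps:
A = -22476301/40213968 (A = (-113068/163392 + 133786/(-135858))/3 = (-113068*1/163392 + 133786*(-1/135858))/3 = (-1229/1776 - 66893/67929)/3 = (1/3)*(-22476301/13404656) = -22476301/40213968 ≈ -0.55892)
A + 369755 = -22476301/40213968 + 369755 = 14869293261539/40213968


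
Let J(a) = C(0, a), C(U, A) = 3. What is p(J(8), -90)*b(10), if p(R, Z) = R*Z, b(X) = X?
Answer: -2700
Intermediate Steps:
J(a) = 3
p(J(8), -90)*b(10) = (3*(-90))*10 = -270*10 = -2700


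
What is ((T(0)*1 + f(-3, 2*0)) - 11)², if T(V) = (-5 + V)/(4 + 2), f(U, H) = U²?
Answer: 289/36 ≈ 8.0278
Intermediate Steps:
T(V) = -⅚ + V/6 (T(V) = (-5 + V)/6 = (-5 + V)*(⅙) = -⅚ + V/6)
((T(0)*1 + f(-3, 2*0)) - 11)² = (((-⅚ + (⅙)*0)*1 + (-3)²) - 11)² = (((-⅚ + 0)*1 + 9) - 11)² = ((-⅚*1 + 9) - 11)² = ((-⅚ + 9) - 11)² = (49/6 - 11)² = (-17/6)² = 289/36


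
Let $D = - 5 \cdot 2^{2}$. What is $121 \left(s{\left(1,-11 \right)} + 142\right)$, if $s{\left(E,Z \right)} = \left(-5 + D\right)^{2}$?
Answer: $92807$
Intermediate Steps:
$D = -20$ ($D = \left(-5\right) 4 = -20$)
$s{\left(E,Z \right)} = 625$ ($s{\left(E,Z \right)} = \left(-5 - 20\right)^{2} = \left(-25\right)^{2} = 625$)
$121 \left(s{\left(1,-11 \right)} + 142\right) = 121 \left(625 + 142\right) = 121 \cdot 767 = 92807$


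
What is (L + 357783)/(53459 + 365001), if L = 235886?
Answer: 593669/418460 ≈ 1.4187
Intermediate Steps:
(L + 357783)/(53459 + 365001) = (235886 + 357783)/(53459 + 365001) = 593669/418460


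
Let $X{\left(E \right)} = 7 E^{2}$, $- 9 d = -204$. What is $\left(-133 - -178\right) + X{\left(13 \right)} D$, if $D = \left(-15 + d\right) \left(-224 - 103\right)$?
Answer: $-2965736$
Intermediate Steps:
$d = \frac{68}{3}$ ($d = \left(- \frac{1}{9}\right) \left(-204\right) = \frac{68}{3} \approx 22.667$)
$D = -2507$ ($D = \left(-15 + \frac{68}{3}\right) \left(-224 - 103\right) = \frac{23}{3} \left(-327\right) = -2507$)
$\left(-133 - -178\right) + X{\left(13 \right)} D = \left(-133 - -178\right) + 7 \cdot 13^{2} \left(-2507\right) = \left(-133 + 178\right) + 7 \cdot 169 \left(-2507\right) = 45 + 1183 \left(-2507\right) = 45 - 2965781 = -2965736$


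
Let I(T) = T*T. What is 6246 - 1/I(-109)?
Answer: 74208725/11881 ≈ 6246.0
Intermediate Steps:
I(T) = T²
6246 - 1/I(-109) = 6246 - 1/((-109)²) = 6246 - 1/11881 = 74208725/11881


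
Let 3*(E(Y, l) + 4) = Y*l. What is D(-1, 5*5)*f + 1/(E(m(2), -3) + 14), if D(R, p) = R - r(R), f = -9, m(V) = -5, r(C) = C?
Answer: 1/15 ≈ 0.066667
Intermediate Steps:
D(R, p) = 0 (D(R, p) = R - R = 0)
E(Y, l) = -4 + Y*l/3 (E(Y, l) = -4 + (Y*l)/3 = -4 + Y*l/3)
D(-1, 5*5)*f + 1/(E(m(2), -3) + 14) = 0*(-9) + 1/((-4 + (⅓)*(-5)*(-3)) + 14) = 0 + 1/((-4 + 5) + 14) = 0 + 1/(1 + 14) = 0 + 1/15 = 1/15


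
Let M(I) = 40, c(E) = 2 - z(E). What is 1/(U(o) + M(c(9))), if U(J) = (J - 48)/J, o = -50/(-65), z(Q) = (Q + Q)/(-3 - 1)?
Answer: -5/107 ≈ -0.046729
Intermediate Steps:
z(Q) = -Q/2 (z(Q) = (2*Q)/(-4) = (2*Q)*(-1/4) = -Q/2)
c(E) = 2 + E/2 (c(E) = 2 - (-1)*E/2 = 2 + E/2)
o = 10/13 (o = -50*(-1/65) = 10/13 ≈ 0.76923)
U(J) = (-48 + J)/J
1/(U(o) + M(c(9))) = 1/((-48 + 10/13)/(10/13) + 40) = 1/((13/10)*(-614/13) + 40) = 1/(-307/5 + 40) = 1/(-107/5) = -5/107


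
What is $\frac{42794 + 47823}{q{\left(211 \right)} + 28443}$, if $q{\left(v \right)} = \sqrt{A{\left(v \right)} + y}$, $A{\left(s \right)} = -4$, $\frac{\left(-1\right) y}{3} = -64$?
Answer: $\frac{2577419331}{809004061} - \frac{181234 \sqrt{47}}{809004061} \approx 3.1844$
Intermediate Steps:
$y = 192$ ($y = \left(-3\right) \left(-64\right) = 192$)
$q{\left(v \right)} = 2 \sqrt{47}$ ($q{\left(v \right)} = \sqrt{-4 + 192} = \sqrt{188} = 2 \sqrt{47}$)
$\frac{42794 + 47823}{q{\left(211 \right)} + 28443} = \frac{42794 + 47823}{2 \sqrt{47} + 28443} = \frac{90617}{28443 + 2 \sqrt{47}}$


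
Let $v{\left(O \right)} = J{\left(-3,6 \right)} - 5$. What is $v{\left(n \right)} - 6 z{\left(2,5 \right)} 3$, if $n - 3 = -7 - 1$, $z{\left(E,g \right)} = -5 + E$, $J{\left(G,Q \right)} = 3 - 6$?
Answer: $-432$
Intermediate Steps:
$J{\left(G,Q \right)} = -3$ ($J{\left(G,Q \right)} = 3 - 6 = -3$)
$n = -5$ ($n = 3 - 8 = -5$)
$v{\left(O \right)} = -8$ ($v{\left(O \right)} = -3 - 5 = -8$)
$v{\left(n \right)} - 6 z{\left(2,5 \right)} 3 = - 8 - 6 \left(-5 + 2\right) 3 = - 8 \left(-6\right) \left(-3\right) 3 = - 8 \cdot 18 \cdot 3 = \left(-8\right) 54 = -432$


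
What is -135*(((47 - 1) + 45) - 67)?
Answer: -3240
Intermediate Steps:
-135*(((47 - 1) + 45) - 67) = -135*((46 + 45) - 67) = -135*(91 - 67) = -135*24 = -3240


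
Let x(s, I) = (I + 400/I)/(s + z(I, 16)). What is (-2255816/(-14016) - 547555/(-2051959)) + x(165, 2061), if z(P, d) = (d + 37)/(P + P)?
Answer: 60679174848215015/349325680732392 ≈ 173.70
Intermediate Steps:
z(P, d) = (37 + d)/(2*P) (z(P, d) = (37 + d)/((2*P)) = (37 + d)*(1/(2*P)) = (37 + d)/(2*P))
x(s, I) = (I + 400/I)/(s + 53/(2*I)) (x(s, I) = (I + 400/I)/(s + (37 + 16)/(2*I)) = (I + 400/I)/(s + (1/2)*53/I) = (I + 400/I)/(s + 53/(2*I)))
(-2255816/(-14016) - 547555/(-2051959)) + x(165, 2061) = (-2255816/(-14016) - 547555/(-2051959)) + 2*(400 + 2061**2)/(53 + 2*2061*165) = (-2255816*(-1/14016) - 547555*(-1/2051959)) + 2*(400 + 4247721)/(53 + 680130) = (281977/1752 + 547555/2051959) + 2*4248121/680183 = 579564559303/3595032168 + 2*(1/680183)*4248121 = 579564559303/3595032168 + 8496242/680183 = 60679174848215015/349325680732392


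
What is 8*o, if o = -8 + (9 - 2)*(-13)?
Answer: -792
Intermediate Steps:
o = -99 (o = -8 + 7*(-13) = -8 - 91 = -99)
8*o = 8*(-99) = -792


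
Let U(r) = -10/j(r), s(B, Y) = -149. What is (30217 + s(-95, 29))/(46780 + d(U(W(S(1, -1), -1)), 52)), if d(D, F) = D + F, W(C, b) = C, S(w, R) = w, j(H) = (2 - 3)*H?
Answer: 15034/23421 ≈ 0.64190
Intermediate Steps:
j(H) = -H
U(r) = 10/r (U(r) = -10*(-1/r) = -(-10)/r = 10/r)
(30217 + s(-95, 29))/(46780 + d(U(W(S(1, -1), -1)), 52)) = (30217 - 149)/(46780 + (10/1 + 52)) = 30068/(46780 + (10*1 + 52)) = 30068/(46780 + (10 + 52)) = 30068/(46780 + 62) = 30068/46842 = 30068*(1/46842) = 15034/23421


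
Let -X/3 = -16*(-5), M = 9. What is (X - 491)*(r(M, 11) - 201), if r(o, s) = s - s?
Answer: 146931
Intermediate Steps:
r(o, s) = 0
X = -240 (X = -(-48)*(-5) = -3*80 = -240)
(X - 491)*(r(M, 11) - 201) = (-240 - 491)*(0 - 201) = -731*(-201) = 146931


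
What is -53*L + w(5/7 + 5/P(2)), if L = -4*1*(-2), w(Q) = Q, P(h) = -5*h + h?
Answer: -23739/56 ≈ -423.91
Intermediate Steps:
P(h) = -4*h
L = 8 (L = -4*(-2) = 8)
-53*L + w(5/7 + 5/P(2)) = -53*8 + (5/7 + 5/((-4*2))) = -424 + (5*(⅐) + 5/(-8)) = -424 + (5/7 + 5*(-⅛)) = -424 + (5/7 - 5/8) = -424 + 5/56 = -23739/56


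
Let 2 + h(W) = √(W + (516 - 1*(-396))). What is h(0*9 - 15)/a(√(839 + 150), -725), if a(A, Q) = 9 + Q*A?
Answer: 9/259921522 - 16675*√1677/519843044 - 9*√897/519843044 + 725*√989/259921522 ≈ -0.0012264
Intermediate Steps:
h(W) = -2 + √(912 + W) (h(W) = -2 + √(W + (516 - 1*(-396))) = -2 + √(W + (516 + 396)) = -2 + √(W + 912) = -2 + √(912 + W))
a(A, Q) = 9 + A*Q
h(0*9 - 15)/a(√(839 + 150), -725) = (-2 + √(912 + (0*9 - 15)))/(9 + √(839 + 150)*(-725)) = (-2 + √(912 + (0 - 15)))/(9 + √989*(-725)) = (-2 + √(912 - 15))/(9 - 725*√989) = (-2 + √897)/(9 - 725*√989)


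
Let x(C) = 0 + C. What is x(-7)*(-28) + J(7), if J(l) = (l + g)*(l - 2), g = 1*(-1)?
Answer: 226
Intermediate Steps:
g = -1
x(C) = C
J(l) = (-1 + l)*(-2 + l) (J(l) = (l - 1)*(l - 2) = (-1 + l)*(-2 + l))
x(-7)*(-28) + J(7) = -7*(-28) + (2 + 7**2 - 3*7) = 196 + (2 + 49 - 21) = 196 + 30 = 226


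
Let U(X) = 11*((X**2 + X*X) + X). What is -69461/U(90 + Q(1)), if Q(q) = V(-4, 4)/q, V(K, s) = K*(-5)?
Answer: -69461/267410 ≈ -0.25975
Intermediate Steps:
V(K, s) = -5*K
Q(q) = 20/q (Q(q) = (-5*(-4))/q = 20/q)
U(X) = 11*X + 22*X**2 (U(X) = 11*((X**2 + X**2) + X) = 11*(2*X**2 + X) = 11*(X + 2*X**2) = 11*X + 22*X**2)
-69461/U(90 + Q(1)) = -69461*1/(11*(1 + 2*(90 + 20/1))*(90 + 20/1)) = -69461*1/(11*(1 + 2*(90 + 20*1))*(90 + 20*1)) = -69461*1/(11*(1 + 2*(90 + 20))*(90 + 20)) = -69461*1/(1210*(1 + 2*110)) = -69461*1/(1210*(1 + 220)) = -69461/(11*110*221) = -69461/267410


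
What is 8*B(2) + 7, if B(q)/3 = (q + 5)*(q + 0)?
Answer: 343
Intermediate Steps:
B(q) = 3*q*(5 + q) (B(q) = 3*((q + 5)*(q + 0)) = 3*((5 + q)*q) = 3*(q*(5 + q)) = 3*q*(5 + q))
8*B(2) + 7 = 8*(3*2*(5 + 2)) + 7 = 8*(3*2*7) + 7 = 8*42 + 7 = 336 + 7 = 343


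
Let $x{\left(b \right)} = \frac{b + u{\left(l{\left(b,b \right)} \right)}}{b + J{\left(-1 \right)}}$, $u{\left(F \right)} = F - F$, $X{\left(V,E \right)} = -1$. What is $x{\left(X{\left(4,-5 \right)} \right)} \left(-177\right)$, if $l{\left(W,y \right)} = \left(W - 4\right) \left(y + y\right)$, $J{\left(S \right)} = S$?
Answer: $- \frac{177}{2} \approx -88.5$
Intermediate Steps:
$l{\left(W,y \right)} = 2 y \left(-4 + W\right)$ ($l{\left(W,y \right)} = \left(-4 + W\right) 2 y = 2 y \left(-4 + W\right)$)
$u{\left(F \right)} = 0$
$x{\left(b \right)} = \frac{b}{-1 + b}$ ($x{\left(b \right)} = \frac{b + 0}{b - 1} = \frac{b}{-1 + b}$)
$x{\left(X{\left(4,-5 \right)} \right)} \left(-177\right) = - \frac{1}{-1 - 1} \left(-177\right) = - \frac{1}{-2} \left(-177\right) = \left(-1\right) \left(- \frac{1}{2}\right) \left(-177\right) = \frac{1}{2} \left(-177\right) = - \frac{177}{2}$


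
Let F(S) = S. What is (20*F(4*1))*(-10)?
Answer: -800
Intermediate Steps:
(20*F(4*1))*(-10) = (20*(4*1))*(-10) = (20*4)*(-10) = 80*(-10) = -800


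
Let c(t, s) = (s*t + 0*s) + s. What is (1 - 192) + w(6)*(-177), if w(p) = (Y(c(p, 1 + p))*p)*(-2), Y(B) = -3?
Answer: -6563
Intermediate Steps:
c(t, s) = s + s*t (c(t, s) = (s*t + 0) + s = s*t + s = s + s*t)
w(p) = 6*p (w(p) = -3*p*(-2) = 6*p)
(1 - 192) + w(6)*(-177) = (1 - 192) + (6*6)*(-177) = -191 + 36*(-177) = -191 - 6372 = -6563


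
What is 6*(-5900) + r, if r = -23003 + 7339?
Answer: -51064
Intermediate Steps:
r = -15664
6*(-5900) + r = 6*(-5900) - 15664 = -35400 - 15664 = -51064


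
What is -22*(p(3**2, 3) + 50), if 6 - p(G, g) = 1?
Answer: -1210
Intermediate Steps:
p(G, g) = 5 (p(G, g) = 6 - 1*1 = 6 - 1 = 5)
-22*(p(3**2, 3) + 50) = -22*(5 + 50) = -22*55 = -1210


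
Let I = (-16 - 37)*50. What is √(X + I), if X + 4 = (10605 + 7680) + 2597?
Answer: 14*√93 ≈ 135.01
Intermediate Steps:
X = 20878 (X = -4 + ((10605 + 7680) + 2597) = -4 + (18285 + 2597) = -4 + 20882 = 20878)
I = -2650 (I = -53*50 = -2650)
√(X + I) = √(20878 - 2650) = √18228 = 14*√93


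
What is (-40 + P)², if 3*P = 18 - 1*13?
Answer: 13225/9 ≈ 1469.4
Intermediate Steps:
P = 5/3 (P = (18 - 1*13)/3 = (18 - 13)/3 = (⅓)*5 = 5/3 ≈ 1.6667)
(-40 + P)² = (-40 + 5/3)² = (-115/3)² = 13225/9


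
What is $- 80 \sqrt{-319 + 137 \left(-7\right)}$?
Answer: $- 240 i \sqrt{142} \approx - 2859.9 i$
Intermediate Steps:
$- 80 \sqrt{-319 + 137 \left(-7\right)} = - 80 \sqrt{-319 - 959} = - 80 \sqrt{-1278} = - 80 \cdot 3 i \sqrt{142} = - 240 i \sqrt{142}$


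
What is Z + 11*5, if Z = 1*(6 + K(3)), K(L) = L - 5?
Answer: 59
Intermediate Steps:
K(L) = -5 + L
Z = 4 (Z = 1*(6 + (-5 + 3)) = 1*(6 - 2) = 1*4 = 4)
Z + 11*5 = 4 + 11*5 = 4 + 55 = 59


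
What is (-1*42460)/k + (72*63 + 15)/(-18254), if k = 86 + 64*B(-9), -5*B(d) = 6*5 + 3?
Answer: 1933834709/15351614 ≈ 125.97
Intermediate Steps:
B(d) = -33/5 (B(d) = -(6*5 + 3)/5 = -(30 + 3)/5 = -⅕*33 = -33/5)
k = -1682/5 (k = 86 + 64*(-33/5) = 86 - 2112/5 = -1682/5 ≈ -336.40)
(-1*42460)/k + (72*63 + 15)/(-18254) = (-1*42460)/(-1682/5) + (72*63 + 15)/(-18254) = -42460*(-5/1682) + (4536 + 15)*(-1/18254) = 106150/841 + 4551*(-1/18254) = 106150/841 - 4551/18254 = 1933834709/15351614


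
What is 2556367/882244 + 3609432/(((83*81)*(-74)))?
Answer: -9659606213/2216758356 ≈ -4.3575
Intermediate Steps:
2556367/882244 + 3609432/(((83*81)*(-74))) = 2556367*(1/882244) + 3609432/((6723*(-74))) = 232397/80204 + 3609432/(-497502) = 232397/80204 + 3609432*(-1/497502) = 232397/80204 - 200524/27639 = -9659606213/2216758356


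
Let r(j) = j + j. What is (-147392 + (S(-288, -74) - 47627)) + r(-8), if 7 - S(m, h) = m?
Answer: -194740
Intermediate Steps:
S(m, h) = 7 - m
r(j) = 2*j
(-147392 + (S(-288, -74) - 47627)) + r(-8) = (-147392 + ((7 - 1*(-288)) - 47627)) + 2*(-8) = (-147392 + ((7 + 288) - 47627)) - 16 = (-147392 + (295 - 47627)) - 16 = (-147392 - 47332) - 16 = -194724 - 16 = -194740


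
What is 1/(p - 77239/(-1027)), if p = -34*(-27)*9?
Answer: 1027/8562313 ≈ 0.00011994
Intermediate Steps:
p = 8262 (p = 918*9 = 8262)
1/(p - 77239/(-1027)) = 1/(8262 - 77239/(-1027)) = 1/(8262 - 77239*(-1/1027)) = 1/(8262 + 77239/1027) = 1/(8562313/1027) = 1027/8562313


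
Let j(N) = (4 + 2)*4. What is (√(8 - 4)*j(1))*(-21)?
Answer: -1008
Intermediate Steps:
j(N) = 24 (j(N) = 6*4 = 24)
(√(8 - 4)*j(1))*(-21) = (√(8 - 4)*24)*(-21) = (√4*24)*(-21) = (2*24)*(-21) = 48*(-21) = -1008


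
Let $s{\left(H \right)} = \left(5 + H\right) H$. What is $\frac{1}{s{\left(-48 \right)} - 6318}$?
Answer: $- \frac{1}{4254} \approx -0.00023507$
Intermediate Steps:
$s{\left(H \right)} = H \left(5 + H\right)$
$\frac{1}{s{\left(-48 \right)} - 6318} = \frac{1}{- 48 \left(5 - 48\right) - 6318} = \frac{1}{\left(-48\right) \left(-43\right) - 6318} = \frac{1}{2064 - 6318} = \frac{1}{-4254} = - \frac{1}{4254}$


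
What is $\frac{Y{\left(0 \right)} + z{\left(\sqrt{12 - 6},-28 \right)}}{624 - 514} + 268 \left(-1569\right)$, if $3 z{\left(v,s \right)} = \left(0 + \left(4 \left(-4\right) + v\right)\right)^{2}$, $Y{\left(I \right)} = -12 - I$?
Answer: $- \frac{23127066}{55} + \frac{\left(16 - \sqrt{6}\right)^{2}}{330} \approx -4.2049 \cdot 10^{5}$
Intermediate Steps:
$z{\left(v,s \right)} = \frac{\left(-16 + v\right)^{2}}{3}$ ($z{\left(v,s \right)} = \frac{\left(0 + \left(4 \left(-4\right) + v\right)\right)^{2}}{3} = \frac{\left(0 + \left(-16 + v\right)\right)^{2}}{3} = \frac{\left(-16 + v\right)^{2}}{3}$)
$\frac{Y{\left(0 \right)} + z{\left(\sqrt{12 - 6},-28 \right)}}{624 - 514} + 268 \left(-1569\right) = \frac{\left(-12 - 0\right) + \frac{\left(-16 + \sqrt{12 - 6}\right)^{2}}{3}}{624 - 514} + 268 \left(-1569\right) = \frac{\left(-12 + 0\right) + \frac{\left(-16 + \sqrt{6}\right)^{2}}{3}}{110} - 420492 = \left(-12 + \frac{\left(-16 + \sqrt{6}\right)^{2}}{3}\right) \frac{1}{110} - 420492 = \left(- \frac{6}{55} + \frac{\left(-16 + \sqrt{6}\right)^{2}}{330}\right) - 420492 = - \frac{23127066}{55} + \frac{\left(-16 + \sqrt{6}\right)^{2}}{330}$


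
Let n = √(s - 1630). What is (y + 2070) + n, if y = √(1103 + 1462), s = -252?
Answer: 2070 + 3*√285 + I*√1882 ≈ 2120.6 + 43.382*I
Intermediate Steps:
y = 3*√285 (y = √2565 = 3*√285 ≈ 50.646)
n = I*√1882 (n = √(-252 - 1630) = √(-1882) = I*√1882 ≈ 43.382*I)
(y + 2070) + n = (3*√285 + 2070) + I*√1882 = (2070 + 3*√285) + I*√1882 = 2070 + 3*√285 + I*√1882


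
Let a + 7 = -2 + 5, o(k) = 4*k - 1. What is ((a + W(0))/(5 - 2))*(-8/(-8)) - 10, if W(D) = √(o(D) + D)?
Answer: -34/3 + I/3 ≈ -11.333 + 0.33333*I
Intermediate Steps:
o(k) = -1 + 4*k
W(D) = √(-1 + 5*D) (W(D) = √((-1 + 4*D) + D) = √(-1 + 5*D))
a = -4 (a = -7 + (-2 + 5) = -7 + 3 = -4)
((a + W(0))/(5 - 2))*(-8/(-8)) - 10 = ((-4 + √(-1 + 5*0))/(5 - 2))*(-8/(-8)) - 10 = ((-4 + √(-1 + 0))/3)*(-8*(-⅛)) - 10 = ((-4 + √(-1))*(⅓))*1 - 10 = ((-4 + I)*(⅓))*1 - 10 = (-4/3 + I/3)*1 - 10 = (-4/3 + I/3) - 10 = -34/3 + I/3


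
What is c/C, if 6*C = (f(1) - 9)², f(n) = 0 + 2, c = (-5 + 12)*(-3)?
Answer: -18/7 ≈ -2.5714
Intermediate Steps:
c = -21 (c = 7*(-3) = -21)
f(n) = 2
C = 49/6 (C = (2 - 9)²/6 = (⅙)*(-7)² = (⅙)*49 = 49/6 ≈ 8.1667)
c/C = -21/49/6 = -21*6/49 = -18/7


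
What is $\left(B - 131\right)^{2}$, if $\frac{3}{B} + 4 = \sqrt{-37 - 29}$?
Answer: $\frac{57823961}{3362} + \frac{16131 i \sqrt{66}}{1681} \approx 17199.0 + 77.959 i$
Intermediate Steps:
$B = \frac{3}{-4 + i \sqrt{66}}$ ($B = \frac{3}{-4 + \sqrt{-37 - 29}} = \frac{3}{-4 + \sqrt{-66}} = \frac{3}{-4 + i \sqrt{66}} \approx -0.14634 - 0.29722 i$)
$\left(B - 131\right)^{2} = \left(\left(- \frac{6}{41} - \frac{3 i \sqrt{66}}{82}\right) - 131\right)^{2} = \left(- \frac{5377}{41} - \frac{3 i \sqrt{66}}{82}\right)^{2}$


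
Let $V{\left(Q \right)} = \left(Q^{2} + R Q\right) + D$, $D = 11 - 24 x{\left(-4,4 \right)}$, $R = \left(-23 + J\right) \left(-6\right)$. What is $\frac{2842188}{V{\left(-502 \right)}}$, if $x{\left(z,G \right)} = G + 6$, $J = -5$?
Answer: $\frac{947396}{55813} \approx 16.974$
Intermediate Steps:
$x{\left(z,G \right)} = 6 + G$
$R = 168$ ($R = \left(-23 - 5\right) \left(-6\right) = \left(-28\right) \left(-6\right) = 168$)
$D = -229$ ($D = 11 - 24 \left(6 + 4\right) = 11 - 240 = -229$)
$V{\left(Q \right)} = -229 + Q^{2} + 168 Q$ ($V{\left(Q \right)} = \left(Q^{2} + 168 Q\right) - 229 = -229 + Q^{2} + 168 Q$)
$\frac{2842188}{V{\left(-502 \right)}} = \frac{2842188}{-229 + \left(-502\right)^{2} + 168 \left(-502\right)} = \frac{2842188}{-229 + 252004 - 84336} = \frac{2842188}{167439} = 2842188 \cdot \frac{1}{167439} = \frac{947396}{55813}$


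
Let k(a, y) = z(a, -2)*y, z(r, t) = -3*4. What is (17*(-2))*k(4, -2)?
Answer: -816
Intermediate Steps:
z(r, t) = -12
k(a, y) = -12*y
(17*(-2))*k(4, -2) = (17*(-2))*(-12*(-2)) = -34*24 = -816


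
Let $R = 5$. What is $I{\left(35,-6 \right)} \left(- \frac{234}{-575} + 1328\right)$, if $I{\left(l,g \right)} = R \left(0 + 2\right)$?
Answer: $\frac{1527668}{115} \approx 13284.0$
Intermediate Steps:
$I{\left(l,g \right)} = 10$ ($I{\left(l,g \right)} = 5 \left(0 + 2\right) = 5 \cdot 2 = 10$)
$I{\left(35,-6 \right)} \left(- \frac{234}{-575} + 1328\right) = 10 \left(- \frac{234}{-575} + 1328\right) = 10 \left(\left(-234\right) \left(- \frac{1}{575}\right) + 1328\right) = 10 \left(\frac{234}{575} + 1328\right) = 10 \cdot \frac{763834}{575} = \frac{1527668}{115}$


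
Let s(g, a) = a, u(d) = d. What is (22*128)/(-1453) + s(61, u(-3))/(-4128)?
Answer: -3873363/1999328 ≈ -1.9373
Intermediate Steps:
(22*128)/(-1453) + s(61, u(-3))/(-4128) = (22*128)/(-1453) - 3/(-4128) = 2816*(-1/1453) - 3*(-1/4128) = -2816/1453 + 1/1376 = -3873363/1999328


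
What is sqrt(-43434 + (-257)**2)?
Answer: sqrt(22615) ≈ 150.38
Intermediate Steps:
sqrt(-43434 + (-257)**2) = sqrt(-43434 + 66049) = sqrt(22615)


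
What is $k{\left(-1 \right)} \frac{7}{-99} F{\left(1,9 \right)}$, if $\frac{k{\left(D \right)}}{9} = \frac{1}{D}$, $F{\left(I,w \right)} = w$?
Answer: $\frac{63}{11} \approx 5.7273$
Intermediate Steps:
$k{\left(D \right)} = \frac{9}{D}$
$k{\left(-1 \right)} \frac{7}{-99} F{\left(1,9 \right)} = \frac{9}{-1} \frac{7}{-99} \cdot 9 = 9 \left(-1\right) 7 \left(- \frac{1}{99}\right) 9 = \left(-9\right) \left(- \frac{7}{99}\right) 9 = \frac{7}{11} \cdot 9 = \frac{63}{11}$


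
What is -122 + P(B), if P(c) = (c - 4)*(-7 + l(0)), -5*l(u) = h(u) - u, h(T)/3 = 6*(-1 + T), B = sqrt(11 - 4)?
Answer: -542/5 - 17*sqrt(7)/5 ≈ -117.40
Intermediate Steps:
B = sqrt(7) ≈ 2.6458
h(T) = -18 + 18*T (h(T) = 3*(6*(-1 + T)) = 3*(-6 + 6*T) = -18 + 18*T)
l(u) = 18/5 - 17*u/5 (l(u) = -((-18 + 18*u) - u)/5 = -(-18 + 17*u)/5 = 18/5 - 17*u/5)
P(c) = 68/5 - 17*c/5 (P(c) = (c - 4)*(-7 + (18/5 - 17/5*0)) = (-4 + c)*(-7 + (18/5 + 0)) = (-4 + c)*(-7 + 18/5) = (-4 + c)*(-17/5) = 68/5 - 17*c/5)
-122 + P(B) = -122 + (68/5 - 17*sqrt(7)/5) = -542/5 - 17*sqrt(7)/5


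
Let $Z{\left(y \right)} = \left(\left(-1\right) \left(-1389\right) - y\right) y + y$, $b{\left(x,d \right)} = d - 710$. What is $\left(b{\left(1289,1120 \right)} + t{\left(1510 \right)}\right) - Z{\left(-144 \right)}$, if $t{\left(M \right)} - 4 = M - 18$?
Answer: $222802$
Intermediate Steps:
$t{\left(M \right)} = -14 + M$ ($t{\left(M \right)} = 4 + \left(M - 18\right) = 4 + \left(-18 + M\right) = -14 + M$)
$b{\left(x,d \right)} = -710 + d$
$Z{\left(y \right)} = y + y \left(1389 - y\right)$ ($Z{\left(y \right)} = \left(1389 - y\right) y + y = y \left(1389 - y\right) + y = y + y \left(1389 - y\right)$)
$\left(b{\left(1289,1120 \right)} + t{\left(1510 \right)}\right) - Z{\left(-144 \right)} = \left(\left(-710 + 1120\right) + \left(-14 + 1510\right)\right) - - 144 \left(1390 - -144\right) = \left(410 + 1496\right) - - 144 \left(1390 + 144\right) = 1906 - \left(-144\right) 1534 = 1906 - -220896 = 1906 + 220896 = 222802$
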